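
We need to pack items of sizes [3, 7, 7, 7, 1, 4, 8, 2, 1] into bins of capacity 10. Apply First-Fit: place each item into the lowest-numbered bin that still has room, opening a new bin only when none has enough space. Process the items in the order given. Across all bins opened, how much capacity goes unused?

10

3 → bin 1 (remaining 7)
7 → bin 1 (remaining 0)
7 → bin 2 (remaining 3)
7 → bin 3 (remaining 3)
1 → bin 2 (remaining 2)
4 → bin 4 (remaining 6)
8 → bin 5 (remaining 2)
2 → bin 2 (remaining 0)
1 → bin 3 (remaining 2)
5 bins × 10 = 50; used 40; unused 10.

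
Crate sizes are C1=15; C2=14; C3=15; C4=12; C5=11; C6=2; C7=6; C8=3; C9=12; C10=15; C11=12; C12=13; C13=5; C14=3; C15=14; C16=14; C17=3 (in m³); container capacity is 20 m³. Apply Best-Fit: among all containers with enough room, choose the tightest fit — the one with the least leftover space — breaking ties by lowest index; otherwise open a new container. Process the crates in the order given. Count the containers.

container 1: place C1 (15 m³), 5 m³ left
container 2: place C2 (14 m³), 6 m³ left
container 3: place C3 (15 m³), 5 m³ left
container 4: place C4 (12 m³), 8 m³ left
container 5: place C5 (11 m³), 9 m³ left
container 1: place C6 (2 m³), 3 m³ left
container 2: place C7 (6 m³), 0 m³ left
container 1: place C8 (3 m³), 0 m³ left
container 6: place C9 (12 m³), 8 m³ left
container 7: place C10 (15 m³), 5 m³ left
container 8: place C11 (12 m³), 8 m³ left
container 9: place C12 (13 m³), 7 m³ left
container 3: place C13 (5 m³), 0 m³ left
container 7: place C14 (3 m³), 2 m³ left
container 10: place C15 (14 m³), 6 m³ left
container 11: place C16 (14 m³), 6 m³ left
container 10: place C17 (3 m³), 3 m³ left
Final containers: [15,2,3] [14,6] [15,5] [12] [11] [12] [15,3] [12] [13] [14,3] [14].

11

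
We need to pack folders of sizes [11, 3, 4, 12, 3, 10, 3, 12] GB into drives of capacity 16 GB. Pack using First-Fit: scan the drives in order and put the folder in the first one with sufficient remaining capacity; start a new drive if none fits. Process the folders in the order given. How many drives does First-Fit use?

4

11 GB → drive 1 (remaining 5 GB)
3 GB → drive 1 (remaining 2 GB)
4 GB → drive 2 (remaining 12 GB)
12 GB → drive 2 (remaining 0 GB)
3 GB → drive 3 (remaining 13 GB)
10 GB → drive 3 (remaining 3 GB)
3 GB → drive 3 (remaining 0 GB)
12 GB → drive 4 (remaining 4 GB)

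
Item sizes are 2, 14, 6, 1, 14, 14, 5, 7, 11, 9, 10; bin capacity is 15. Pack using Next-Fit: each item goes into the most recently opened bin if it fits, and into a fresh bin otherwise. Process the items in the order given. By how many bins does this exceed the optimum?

Next-Fit: [2] [14] [6,1] [14] [14] [5,7] [11] [9] [10] → 9 bins.
Total size 93; any packing needs at least ⌈93/15⌉ = 7 bins.
An optimal packing achieves that bound: [14,1] [14] [14] [11,2] [10,5] [9,6] [7] → 7 bins.
Excess: 9 − 7 = 2.

2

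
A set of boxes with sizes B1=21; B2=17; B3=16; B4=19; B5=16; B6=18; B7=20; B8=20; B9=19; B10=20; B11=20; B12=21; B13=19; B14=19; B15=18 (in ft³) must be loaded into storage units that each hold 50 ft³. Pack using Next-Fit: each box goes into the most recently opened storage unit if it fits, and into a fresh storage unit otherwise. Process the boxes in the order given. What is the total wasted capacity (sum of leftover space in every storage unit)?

storage unit 1: place B1 (21 ft³), 29 ft³ left
storage unit 1: place B2 (17 ft³), 12 ft³ left
storage unit 2: place B3 (16 ft³), 34 ft³ left
storage unit 2: place B4 (19 ft³), 15 ft³ left
storage unit 3: place B5 (16 ft³), 34 ft³ left
storage unit 3: place B6 (18 ft³), 16 ft³ left
storage unit 4: place B7 (20 ft³), 30 ft³ left
storage unit 4: place B8 (20 ft³), 10 ft³ left
storage unit 5: place B9 (19 ft³), 31 ft³ left
storage unit 5: place B10 (20 ft³), 11 ft³ left
storage unit 6: place B11 (20 ft³), 30 ft³ left
storage unit 6: place B12 (21 ft³), 9 ft³ left
storage unit 7: place B13 (19 ft³), 31 ft³ left
storage unit 7: place B14 (19 ft³), 12 ft³ left
storage unit 8: place B15 (18 ft³), 32 ft³ left
8 storage units × 50 ft³ = 400 ft³; used 283 ft³; unused 117 ft³.

117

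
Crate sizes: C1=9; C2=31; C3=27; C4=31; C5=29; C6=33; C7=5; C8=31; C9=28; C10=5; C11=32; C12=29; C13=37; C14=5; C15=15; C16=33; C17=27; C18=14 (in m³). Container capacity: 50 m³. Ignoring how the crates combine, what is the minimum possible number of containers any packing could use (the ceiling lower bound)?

9

Total size = 9 + 31 + 27 + 31 + 29 + 33 + 5 + 31 + 28 + 5 + 32 + 29 + 37 + 5 + 15 + 33 + 27 + 14 = 421 m³.
⌈421 / 50⌉ = 9.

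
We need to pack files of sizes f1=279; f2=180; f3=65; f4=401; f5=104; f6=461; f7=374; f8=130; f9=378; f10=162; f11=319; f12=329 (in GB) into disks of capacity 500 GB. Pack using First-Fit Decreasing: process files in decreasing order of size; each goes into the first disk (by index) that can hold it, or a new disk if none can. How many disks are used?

7 disks

Sorted descending: 461, 401, 378, 374, 329, 319, 279, 180, 162, 130, 104, 65.
461 GB → disk 1 (remaining 39 GB)
401 GB → disk 2 (remaining 99 GB)
378 GB → disk 3 (remaining 122 GB)
374 GB → disk 4 (remaining 126 GB)
329 GB → disk 5 (remaining 171 GB)
319 GB → disk 6 (remaining 181 GB)
279 GB → disk 7 (remaining 221 GB)
180 GB → disk 6 (remaining 1 GB)
162 GB → disk 5 (remaining 9 GB)
130 GB → disk 7 (remaining 91 GB)
104 GB → disk 3 (remaining 18 GB)
65 GB → disk 2 (remaining 34 GB)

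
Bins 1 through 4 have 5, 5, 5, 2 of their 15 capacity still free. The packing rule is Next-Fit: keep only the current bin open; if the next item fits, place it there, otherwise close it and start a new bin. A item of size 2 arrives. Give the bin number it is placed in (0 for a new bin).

4

Next-Fit only looks at bin 4, which has 2 free.
2 fits there.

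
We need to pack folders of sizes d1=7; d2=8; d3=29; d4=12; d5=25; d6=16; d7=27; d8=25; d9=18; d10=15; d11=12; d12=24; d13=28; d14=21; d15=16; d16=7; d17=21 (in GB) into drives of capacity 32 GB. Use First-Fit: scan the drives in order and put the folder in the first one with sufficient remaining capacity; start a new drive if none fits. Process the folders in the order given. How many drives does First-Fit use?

Put d1 (7 GB) in drive 1; 25 GB remain.
Put d2 (8 GB) in drive 1; 17 GB remain.
Put d3 (29 GB) in drive 2; 3 GB remain.
Put d4 (12 GB) in drive 1; 5 GB remain.
Put d5 (25 GB) in drive 3; 7 GB remain.
Put d6 (16 GB) in drive 4; 16 GB remain.
Put d7 (27 GB) in drive 5; 5 GB remain.
Put d8 (25 GB) in drive 6; 7 GB remain.
Put d9 (18 GB) in drive 7; 14 GB remain.
Put d10 (15 GB) in drive 4; 1 GB remain.
Put d11 (12 GB) in drive 7; 2 GB remain.
Put d12 (24 GB) in drive 8; 8 GB remain.
Put d13 (28 GB) in drive 9; 4 GB remain.
Put d14 (21 GB) in drive 10; 11 GB remain.
Put d15 (16 GB) in drive 11; 16 GB remain.
Put d16 (7 GB) in drive 3; 0 GB remain.
Put d17 (21 GB) in drive 12; 11 GB remain.
Final drives: [7,8,12] [29] [25,7] [16,15] [27] [25] [18,12] [24] [28] [21] [16] [21].

12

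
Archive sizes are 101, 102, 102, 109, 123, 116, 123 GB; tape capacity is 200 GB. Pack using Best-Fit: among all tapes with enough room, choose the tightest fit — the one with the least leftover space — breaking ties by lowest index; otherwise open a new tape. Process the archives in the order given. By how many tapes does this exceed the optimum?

Best-Fit: [101] [102] [102] [109] [123] [116] [123] → 7 tapes.
7 archives exceed 100 GB (half the capacity), and no two of those can share a tape, so at least 7 tapes are needed.
So 7 is already optimal.

0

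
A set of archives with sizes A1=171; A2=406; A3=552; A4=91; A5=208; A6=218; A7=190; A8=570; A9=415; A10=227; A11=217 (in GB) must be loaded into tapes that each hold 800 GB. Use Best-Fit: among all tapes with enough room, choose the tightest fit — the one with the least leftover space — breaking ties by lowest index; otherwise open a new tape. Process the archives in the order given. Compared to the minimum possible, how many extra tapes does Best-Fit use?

0

Best-Fit: [171,406,91] [552,208] [218,190] [570,227] [415,217] → 5 tapes.
Total size 3265 GB; any packing needs at least ⌈3265/800⌉ = 5 tapes.
So 5 is already optimal.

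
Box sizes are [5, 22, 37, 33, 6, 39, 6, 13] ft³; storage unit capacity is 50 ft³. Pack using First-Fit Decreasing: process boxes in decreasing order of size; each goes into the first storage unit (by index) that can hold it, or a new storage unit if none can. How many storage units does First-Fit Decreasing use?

Sorted descending: 39, 37, 33, 22, 13, 6, 6, 5.
Put 39 ft³ in storage unit 1; 11 ft³ remain.
Put 37 ft³ in storage unit 2; 13 ft³ remain.
Put 33 ft³ in storage unit 3; 17 ft³ remain.
Put 22 ft³ in storage unit 4; 28 ft³ remain.
Put 13 ft³ in storage unit 2; 0 ft³ remain.
Put 6 ft³ in storage unit 1; 5 ft³ remain.
Put 6 ft³ in storage unit 3; 11 ft³ remain.
Put 5 ft³ in storage unit 1; 0 ft³ remain.

4 storage units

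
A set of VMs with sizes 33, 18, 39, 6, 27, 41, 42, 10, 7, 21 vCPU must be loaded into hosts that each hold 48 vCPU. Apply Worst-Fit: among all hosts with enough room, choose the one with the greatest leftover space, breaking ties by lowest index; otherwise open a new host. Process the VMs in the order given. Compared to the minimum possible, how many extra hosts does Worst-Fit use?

1

Worst-Fit: [33] [18,6,10] [39] [27,7] [41] [42] [21] → 7 hosts.
Total size 244 vCPU; any packing needs at least ⌈244/48⌉ = 6 hosts.
An optimal packing achieves that bound: [42,6] [41,7] [39] [33,10] [27,21] [18] → 6 hosts.
Excess: 7 − 6 = 1.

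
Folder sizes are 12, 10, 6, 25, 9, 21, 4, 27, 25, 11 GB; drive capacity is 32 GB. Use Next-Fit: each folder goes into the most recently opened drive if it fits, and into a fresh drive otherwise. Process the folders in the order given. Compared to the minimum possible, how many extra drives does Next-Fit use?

1

Next-Fit: [12,10,6] [25] [9,21] [4,27] [25] [11] → 6 drives.
Total size 150 GB; any packing needs at least ⌈150/32⌉ = 5 drives.
An optimal packing achieves that bound: [27,4] [25,6] [25] [21,11] [12,10,9] → 5 drives.
Excess: 6 − 5 = 1.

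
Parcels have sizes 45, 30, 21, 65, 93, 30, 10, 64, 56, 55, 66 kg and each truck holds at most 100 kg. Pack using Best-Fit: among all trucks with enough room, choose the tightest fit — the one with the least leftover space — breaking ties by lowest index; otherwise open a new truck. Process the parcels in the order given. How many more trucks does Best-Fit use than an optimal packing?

1

Best-Fit: [45,30,21] [65,30] [93] [10,64] [56] [55] [66] → 7 trucks.
Total size 535 kg; any packing needs at least ⌈535/100⌉ = 6 trucks.
An optimal packing achieves that bound: [93] [66,30] [65,30] [64,21,10] [56] [55,45] → 6 trucks.
Excess: 7 − 6 = 1.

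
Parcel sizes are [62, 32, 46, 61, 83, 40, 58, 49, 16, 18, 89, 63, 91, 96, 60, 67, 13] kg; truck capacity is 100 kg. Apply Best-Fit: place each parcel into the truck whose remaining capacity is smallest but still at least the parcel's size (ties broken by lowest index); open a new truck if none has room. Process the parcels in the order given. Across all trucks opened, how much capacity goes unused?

256

truck 1: place 62 kg, 38 kg left
truck 1: place 32 kg, 6 kg left
truck 2: place 46 kg, 54 kg left
truck 3: place 61 kg, 39 kg left
truck 4: place 83 kg, 17 kg left
truck 2: place 40 kg, 14 kg left
truck 5: place 58 kg, 42 kg left
truck 6: place 49 kg, 51 kg left
truck 4: place 16 kg, 1 kg left
truck 3: place 18 kg, 21 kg left
truck 7: place 89 kg, 11 kg left
truck 8: place 63 kg, 37 kg left
truck 9: place 91 kg, 9 kg left
truck 10: place 96 kg, 4 kg left
truck 11: place 60 kg, 40 kg left
truck 12: place 67 kg, 33 kg left
truck 2: place 13 kg, 1 kg left
12 trucks × 100 kg = 1200 kg; used 944 kg; unused 256 kg.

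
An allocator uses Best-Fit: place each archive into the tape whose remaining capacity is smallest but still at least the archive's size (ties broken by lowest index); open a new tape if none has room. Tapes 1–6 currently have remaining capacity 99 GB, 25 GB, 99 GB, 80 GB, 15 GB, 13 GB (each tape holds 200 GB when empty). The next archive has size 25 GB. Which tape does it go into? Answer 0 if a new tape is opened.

Tapes with room: tape 1 (99 GB), tape 2 (25 GB), tape 3 (99 GB), tape 4 (80 GB).
Tightest fit is tape 2 with 25 GB free.

2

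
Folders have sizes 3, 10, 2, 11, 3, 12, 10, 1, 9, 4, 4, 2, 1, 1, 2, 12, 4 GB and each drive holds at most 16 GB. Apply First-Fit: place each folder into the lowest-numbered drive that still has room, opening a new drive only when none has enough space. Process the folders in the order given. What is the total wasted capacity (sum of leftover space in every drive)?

5

drive 1: place 3 GB, 13 GB left
drive 1: place 10 GB, 3 GB left
drive 1: place 2 GB, 1 GB left
drive 2: place 11 GB, 5 GB left
drive 2: place 3 GB, 2 GB left
drive 3: place 12 GB, 4 GB left
drive 4: place 10 GB, 6 GB left
drive 1: place 1 GB, 0 GB left
drive 5: place 9 GB, 7 GB left
drive 3: place 4 GB, 0 GB left
drive 4: place 4 GB, 2 GB left
drive 2: place 2 GB, 0 GB left
drive 4: place 1 GB, 1 GB left
drive 4: place 1 GB, 0 GB left
drive 5: place 2 GB, 5 GB left
drive 6: place 12 GB, 4 GB left
drive 5: place 4 GB, 1 GB left
6 drives × 16 GB = 96 GB; used 91 GB; unused 5 GB.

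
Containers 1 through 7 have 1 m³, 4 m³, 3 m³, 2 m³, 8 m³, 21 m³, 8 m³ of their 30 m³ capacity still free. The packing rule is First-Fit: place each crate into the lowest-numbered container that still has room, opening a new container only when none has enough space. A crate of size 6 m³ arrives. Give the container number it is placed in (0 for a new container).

Containers with room: container 5 (8 m³), container 6 (21 m³), container 7 (8 m³).
The first with room is container 5.

5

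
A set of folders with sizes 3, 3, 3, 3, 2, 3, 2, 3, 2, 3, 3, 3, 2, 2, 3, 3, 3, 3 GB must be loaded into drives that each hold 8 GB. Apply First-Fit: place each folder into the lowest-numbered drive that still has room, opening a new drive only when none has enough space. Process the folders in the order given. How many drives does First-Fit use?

7 drives

Put 3 GB in drive 1; 5 GB remain.
Put 3 GB in drive 1; 2 GB remain.
Put 3 GB in drive 2; 5 GB remain.
Put 3 GB in drive 2; 2 GB remain.
Put 2 GB in drive 1; 0 GB remain.
Put 3 GB in drive 3; 5 GB remain.
Put 2 GB in drive 2; 0 GB remain.
Put 3 GB in drive 3; 2 GB remain.
Put 2 GB in drive 3; 0 GB remain.
Put 3 GB in drive 4; 5 GB remain.
Put 3 GB in drive 4; 2 GB remain.
Put 3 GB in drive 5; 5 GB remain.
Put 2 GB in drive 4; 0 GB remain.
Put 2 GB in drive 5; 3 GB remain.
Put 3 GB in drive 5; 0 GB remain.
Put 3 GB in drive 6; 5 GB remain.
Put 3 GB in drive 6; 2 GB remain.
Put 3 GB in drive 7; 5 GB remain.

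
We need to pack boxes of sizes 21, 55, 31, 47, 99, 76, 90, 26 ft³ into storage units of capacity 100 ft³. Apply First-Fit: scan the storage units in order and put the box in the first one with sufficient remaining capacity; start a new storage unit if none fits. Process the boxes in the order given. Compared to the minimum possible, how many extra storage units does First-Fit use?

1

First-Fit: [21,55] [31,47] [99] [76] [90] [26] → 6 storage units.
Total size 445 ft³; any packing needs at least ⌈445/100⌉ = 5 storage units.
An optimal packing achieves that bound: [99] [90] [76,21] [55,31] [47,26] → 5 storage units.
Excess: 6 − 5 = 1.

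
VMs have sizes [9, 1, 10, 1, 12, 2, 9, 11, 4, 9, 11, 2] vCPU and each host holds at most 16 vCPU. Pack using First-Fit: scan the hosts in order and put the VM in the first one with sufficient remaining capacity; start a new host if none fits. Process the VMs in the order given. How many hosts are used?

Put 9 vCPU in host 1; 7 vCPU remain.
Put 1 vCPU in host 1; 6 vCPU remain.
Put 10 vCPU in host 2; 6 vCPU remain.
Put 1 vCPU in host 1; 5 vCPU remain.
Put 12 vCPU in host 3; 4 vCPU remain.
Put 2 vCPU in host 1; 3 vCPU remain.
Put 9 vCPU in host 4; 7 vCPU remain.
Put 11 vCPU in host 5; 5 vCPU remain.
Put 4 vCPU in host 2; 2 vCPU remain.
Put 9 vCPU in host 6; 7 vCPU remain.
Put 11 vCPU in host 7; 5 vCPU remain.
Put 2 vCPU in host 1; 1 vCPU remain.

7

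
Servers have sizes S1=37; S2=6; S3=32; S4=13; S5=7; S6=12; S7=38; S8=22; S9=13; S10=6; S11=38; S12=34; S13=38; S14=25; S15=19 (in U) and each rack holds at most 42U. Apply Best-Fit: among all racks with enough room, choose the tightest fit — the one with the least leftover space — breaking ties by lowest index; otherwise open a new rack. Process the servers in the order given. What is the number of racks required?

Put S1 (37U) in rack 1; 5U remain.
Put S2 (6U) in rack 2; 36U remain.
Put S3 (32U) in rack 2; 4U remain.
Put S4 (13U) in rack 3; 29U remain.
Put S5 (7U) in rack 3; 22U remain.
Put S6 (12U) in rack 3; 10U remain.
Put S7 (38U) in rack 4; 4U remain.
Put S8 (22U) in rack 5; 20U remain.
Put S9 (13U) in rack 5; 7U remain.
Put S10 (6U) in rack 5; 1U remain.
Put S11 (38U) in rack 6; 4U remain.
Put S12 (34U) in rack 7; 8U remain.
Put S13 (38U) in rack 8; 4U remain.
Put S14 (25U) in rack 9; 17U remain.
Put S15 (19U) in rack 10; 23U remain.

10 racks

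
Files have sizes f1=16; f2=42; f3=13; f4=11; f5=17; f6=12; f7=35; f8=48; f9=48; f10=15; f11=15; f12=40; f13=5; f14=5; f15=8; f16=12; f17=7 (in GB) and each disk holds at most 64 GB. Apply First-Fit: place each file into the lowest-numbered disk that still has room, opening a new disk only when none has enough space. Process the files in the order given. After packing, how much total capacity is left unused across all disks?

35

disk 1: place f1 (16 GB), 48 GB left
disk 1: place f2 (42 GB), 6 GB left
disk 2: place f3 (13 GB), 51 GB left
disk 2: place f4 (11 GB), 40 GB left
disk 2: place f5 (17 GB), 23 GB left
disk 2: place f6 (12 GB), 11 GB left
disk 3: place f7 (35 GB), 29 GB left
disk 4: place f8 (48 GB), 16 GB left
disk 5: place f9 (48 GB), 16 GB left
disk 3: place f10 (15 GB), 14 GB left
disk 4: place f11 (15 GB), 1 GB left
disk 6: place f12 (40 GB), 24 GB left
disk 1: place f13 (5 GB), 1 GB left
disk 2: place f14 (5 GB), 6 GB left
disk 3: place f15 (8 GB), 6 GB left
disk 5: place f16 (12 GB), 4 GB left
disk 6: place f17 (7 GB), 17 GB left
6 disks × 64 GB = 384 GB; used 349 GB; unused 35 GB.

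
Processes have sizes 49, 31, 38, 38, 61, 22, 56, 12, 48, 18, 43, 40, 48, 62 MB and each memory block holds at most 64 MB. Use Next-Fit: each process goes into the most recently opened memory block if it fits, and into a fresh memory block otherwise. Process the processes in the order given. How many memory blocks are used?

49 MB → memory block 1 (remaining 15 MB)
31 MB → memory block 2 (remaining 33 MB)
38 MB → memory block 3 (remaining 26 MB)
38 MB → memory block 4 (remaining 26 MB)
61 MB → memory block 5 (remaining 3 MB)
22 MB → memory block 6 (remaining 42 MB)
56 MB → memory block 7 (remaining 8 MB)
12 MB → memory block 8 (remaining 52 MB)
48 MB → memory block 8 (remaining 4 MB)
18 MB → memory block 9 (remaining 46 MB)
43 MB → memory block 9 (remaining 3 MB)
40 MB → memory block 10 (remaining 24 MB)
48 MB → memory block 11 (remaining 16 MB)
62 MB → memory block 12 (remaining 2 MB)
Final memory blocks: [49] [31] [38] [38] [61] [22] [56] [12,48] [18,43] [40] [48] [62].

12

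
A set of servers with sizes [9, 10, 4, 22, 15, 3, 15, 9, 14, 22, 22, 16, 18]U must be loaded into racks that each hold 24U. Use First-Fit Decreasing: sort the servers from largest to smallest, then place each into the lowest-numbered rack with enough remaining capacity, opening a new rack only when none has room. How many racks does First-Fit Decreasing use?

8

Sorted descending: 22, 22, 22, 18, 16, 15, 15, 14, 10, 9, 9, 4, 3.
rack 1: place 22U, 2U left
rack 2: place 22U, 2U left
rack 3: place 22U, 2U left
rack 4: place 18U, 6U left
rack 5: place 16U, 8U left
rack 6: place 15U, 9U left
rack 7: place 15U, 9U left
rack 8: place 14U, 10U left
rack 8: place 10U, 0U left
rack 6: place 9U, 0U left
rack 7: place 9U, 0U left
rack 4: place 4U, 2U left
rack 5: place 3U, 5U left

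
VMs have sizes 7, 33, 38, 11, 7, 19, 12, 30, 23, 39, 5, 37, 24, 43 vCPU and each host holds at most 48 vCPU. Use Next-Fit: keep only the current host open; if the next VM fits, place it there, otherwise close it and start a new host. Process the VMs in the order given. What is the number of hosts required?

9 hosts

7 vCPU → host 1 (remaining 41 vCPU)
33 vCPU → host 1 (remaining 8 vCPU)
38 vCPU → host 2 (remaining 10 vCPU)
11 vCPU → host 3 (remaining 37 vCPU)
7 vCPU → host 3 (remaining 30 vCPU)
19 vCPU → host 3 (remaining 11 vCPU)
12 vCPU → host 4 (remaining 36 vCPU)
30 vCPU → host 4 (remaining 6 vCPU)
23 vCPU → host 5 (remaining 25 vCPU)
39 vCPU → host 6 (remaining 9 vCPU)
5 vCPU → host 6 (remaining 4 vCPU)
37 vCPU → host 7 (remaining 11 vCPU)
24 vCPU → host 8 (remaining 24 vCPU)
43 vCPU → host 9 (remaining 5 vCPU)
Final hosts: [7,33] [38] [11,7,19] [12,30] [23] [39,5] [37] [24] [43].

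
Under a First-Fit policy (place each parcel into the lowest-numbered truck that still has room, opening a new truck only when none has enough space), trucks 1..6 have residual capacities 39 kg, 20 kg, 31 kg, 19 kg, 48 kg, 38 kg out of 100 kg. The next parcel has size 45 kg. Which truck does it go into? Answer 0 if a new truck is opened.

Trucks with room: truck 5 (48 kg).
The first with room is truck 5.

5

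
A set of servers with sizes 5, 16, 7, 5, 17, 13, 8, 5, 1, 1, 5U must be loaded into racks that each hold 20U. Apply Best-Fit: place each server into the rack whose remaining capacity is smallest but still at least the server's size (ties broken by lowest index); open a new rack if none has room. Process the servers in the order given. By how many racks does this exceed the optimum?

0

Best-Fit: [5,7,5] [16] [17] [13,5,1,1] [8,5] → 5 racks.
Total size 83U; any packing needs at least ⌈83/20⌉ = 5 racks.
So 5 is already optimal.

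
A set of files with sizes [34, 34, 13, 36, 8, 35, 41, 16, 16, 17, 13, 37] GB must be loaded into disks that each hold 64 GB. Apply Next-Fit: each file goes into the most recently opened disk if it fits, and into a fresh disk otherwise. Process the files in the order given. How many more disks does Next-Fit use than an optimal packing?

Next-Fit: [34] [34,13] [36,8] [35] [41,16] [16,17,13] [37] → 7 disks.
6 files exceed 32 GB (half the capacity), and no two of those can share a disk, so at least 6 disks are needed.
An optimal packing achieves that bound: [41,17] [37,16,8] [36,16] [35,13,13] [34] [34] → 6 disks.
Excess: 7 − 6 = 1.

1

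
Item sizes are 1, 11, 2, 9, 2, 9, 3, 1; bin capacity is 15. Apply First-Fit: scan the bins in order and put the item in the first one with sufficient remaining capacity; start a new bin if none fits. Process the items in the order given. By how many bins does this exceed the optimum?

0

First-Fit: [1,11,2,1] [9,2,3] [9] → 3 bins.
Total size 38; any packing needs at least ⌈38/15⌉ = 3 bins.
So 3 is already optimal.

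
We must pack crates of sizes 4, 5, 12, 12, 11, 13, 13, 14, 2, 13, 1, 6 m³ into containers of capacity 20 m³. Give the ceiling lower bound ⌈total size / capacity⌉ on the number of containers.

6

Total size = 4 + 5 + 12 + 12 + 11 + 13 + 13 + 14 + 2 + 13 + 1 + 6 = 106 m³.
⌈106 / 20⌉ = 6.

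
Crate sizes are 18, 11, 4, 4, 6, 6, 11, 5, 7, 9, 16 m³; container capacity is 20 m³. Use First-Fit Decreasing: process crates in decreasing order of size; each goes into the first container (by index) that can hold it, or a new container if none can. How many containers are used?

6

Sorted descending: 18, 16, 11, 11, 9, 7, 6, 6, 5, 4, 4.
Put 18 m³ in container 1; 2 m³ remain.
Put 16 m³ in container 2; 4 m³ remain.
Put 11 m³ in container 3; 9 m³ remain.
Put 11 m³ in container 4; 9 m³ remain.
Put 9 m³ in container 3; 0 m³ remain.
Put 7 m³ in container 4; 2 m³ remain.
Put 6 m³ in container 5; 14 m³ remain.
Put 6 m³ in container 5; 8 m³ remain.
Put 5 m³ in container 5; 3 m³ remain.
Put 4 m³ in container 2; 0 m³ remain.
Put 4 m³ in container 6; 16 m³ remain.
Final containers: [18] [16,4] [11,9] [11,7] [6,6,5] [4].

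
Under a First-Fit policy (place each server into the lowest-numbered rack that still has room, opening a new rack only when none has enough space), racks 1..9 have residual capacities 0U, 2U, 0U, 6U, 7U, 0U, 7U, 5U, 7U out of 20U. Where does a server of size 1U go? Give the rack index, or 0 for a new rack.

2

Racks with room: rack 2 (2U), rack 4 (6U), rack 5 (7U), rack 7 (7U), rack 8 (5U), rack 9 (7U).
The first with room is rack 2.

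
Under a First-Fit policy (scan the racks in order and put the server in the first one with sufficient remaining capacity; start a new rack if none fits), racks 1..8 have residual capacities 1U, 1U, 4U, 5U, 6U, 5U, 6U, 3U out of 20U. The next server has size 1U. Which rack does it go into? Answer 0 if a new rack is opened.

Racks with room: rack 1 (1U), rack 2 (1U), rack 3 (4U), rack 4 (5U), rack 5 (6U), rack 6 (5U), rack 7 (6U), rack 8 (3U).
The first with room is rack 1.

1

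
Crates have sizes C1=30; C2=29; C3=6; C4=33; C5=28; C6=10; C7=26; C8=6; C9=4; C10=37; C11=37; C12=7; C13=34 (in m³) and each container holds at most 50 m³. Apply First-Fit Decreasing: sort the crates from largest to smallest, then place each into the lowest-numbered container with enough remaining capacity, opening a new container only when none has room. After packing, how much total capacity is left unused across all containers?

113

Sorted descending: 37, 37, 34, 33, 30, 29, 28, 26, 10, 7, 6, 6, 4.
37 m³ → container 1 (remaining 13 m³)
37 m³ → container 2 (remaining 13 m³)
34 m³ → container 3 (remaining 16 m³)
33 m³ → container 4 (remaining 17 m³)
30 m³ → container 5 (remaining 20 m³)
29 m³ → container 6 (remaining 21 m³)
28 m³ → container 7 (remaining 22 m³)
26 m³ → container 8 (remaining 24 m³)
10 m³ → container 1 (remaining 3 m³)
7 m³ → container 2 (remaining 6 m³)
6 m³ → container 2 (remaining 0 m³)
6 m³ → container 3 (remaining 10 m³)
4 m³ → container 3 (remaining 6 m³)
8 containers × 50 m³ = 400 m³; used 287 m³; unused 113 m³.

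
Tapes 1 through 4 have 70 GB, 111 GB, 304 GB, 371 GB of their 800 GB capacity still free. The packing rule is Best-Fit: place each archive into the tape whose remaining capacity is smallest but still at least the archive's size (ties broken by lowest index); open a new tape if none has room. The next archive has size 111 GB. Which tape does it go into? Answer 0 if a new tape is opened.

Tapes with room: tape 2 (111 GB), tape 3 (304 GB), tape 4 (371 GB).
Tightest fit is tape 2 with 111 GB free.

2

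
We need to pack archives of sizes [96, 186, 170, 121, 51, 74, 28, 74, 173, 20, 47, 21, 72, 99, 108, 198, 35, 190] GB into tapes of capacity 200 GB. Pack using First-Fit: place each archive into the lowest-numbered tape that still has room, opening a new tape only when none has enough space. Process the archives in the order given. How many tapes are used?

96 GB → tape 1 (remaining 104 GB)
186 GB → tape 2 (remaining 14 GB)
170 GB → tape 3 (remaining 30 GB)
121 GB → tape 4 (remaining 79 GB)
51 GB → tape 1 (remaining 53 GB)
74 GB → tape 4 (remaining 5 GB)
28 GB → tape 1 (remaining 25 GB)
74 GB → tape 5 (remaining 126 GB)
173 GB → tape 6 (remaining 27 GB)
20 GB → tape 1 (remaining 5 GB)
47 GB → tape 5 (remaining 79 GB)
21 GB → tape 3 (remaining 9 GB)
72 GB → tape 5 (remaining 7 GB)
99 GB → tape 7 (remaining 101 GB)
108 GB → tape 8 (remaining 92 GB)
198 GB → tape 9 (remaining 2 GB)
35 GB → tape 7 (remaining 66 GB)
190 GB → tape 10 (remaining 10 GB)
Final tapes: [96,51,28,20] [186] [170,21] [121,74] [74,47,72] [173] [99,35] [108] [198] [190].

10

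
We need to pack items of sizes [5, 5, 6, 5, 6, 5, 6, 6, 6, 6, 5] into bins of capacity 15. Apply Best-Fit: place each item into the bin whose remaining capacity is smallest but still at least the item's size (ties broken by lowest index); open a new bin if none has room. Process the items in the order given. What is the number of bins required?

5

5 → bin 1 (remaining 10)
5 → bin 1 (remaining 5)
6 → bin 2 (remaining 9)
5 → bin 1 (remaining 0)
6 → bin 2 (remaining 3)
5 → bin 3 (remaining 10)
6 → bin 3 (remaining 4)
6 → bin 4 (remaining 9)
6 → bin 4 (remaining 3)
6 → bin 5 (remaining 9)
5 → bin 5 (remaining 4)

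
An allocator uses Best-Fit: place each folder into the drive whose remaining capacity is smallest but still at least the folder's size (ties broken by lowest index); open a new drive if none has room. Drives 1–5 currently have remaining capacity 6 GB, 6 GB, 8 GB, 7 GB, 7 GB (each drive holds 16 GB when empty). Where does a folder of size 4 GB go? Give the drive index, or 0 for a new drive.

Drives with room: drive 1 (6 GB), drive 2 (6 GB), drive 3 (8 GB), drive 4 (7 GB), drive 5 (7 GB).
Tightest fit is drive 1 with 6 GB free.

1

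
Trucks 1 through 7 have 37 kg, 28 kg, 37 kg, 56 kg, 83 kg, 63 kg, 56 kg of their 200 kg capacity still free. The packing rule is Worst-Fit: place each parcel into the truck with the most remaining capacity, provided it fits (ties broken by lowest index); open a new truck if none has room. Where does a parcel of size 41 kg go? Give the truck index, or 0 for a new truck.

Trucks with room: truck 4 (56 kg), truck 5 (83 kg), truck 6 (63 kg), truck 7 (56 kg).
Most room is truck 5 with 83 kg free.

5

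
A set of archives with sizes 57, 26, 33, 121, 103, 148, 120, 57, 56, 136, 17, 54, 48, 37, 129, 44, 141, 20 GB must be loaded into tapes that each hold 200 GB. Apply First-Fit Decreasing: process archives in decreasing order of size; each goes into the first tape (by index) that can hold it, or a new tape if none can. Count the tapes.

Sorted descending: 148, 141, 136, 129, 121, 120, 103, 57, 57, 56, 54, 48, 44, 37, 33, 26, 20, 17.
148 GB → tape 1 (remaining 52 GB)
141 GB → tape 2 (remaining 59 GB)
136 GB → tape 3 (remaining 64 GB)
129 GB → tape 4 (remaining 71 GB)
121 GB → tape 5 (remaining 79 GB)
120 GB → tape 6 (remaining 80 GB)
103 GB → tape 7 (remaining 97 GB)
57 GB → tape 2 (remaining 2 GB)
57 GB → tape 3 (remaining 7 GB)
56 GB → tape 4 (remaining 15 GB)
54 GB → tape 5 (remaining 25 GB)
48 GB → tape 1 (remaining 4 GB)
44 GB → tape 6 (remaining 36 GB)
37 GB → tape 7 (remaining 60 GB)
33 GB → tape 6 (remaining 3 GB)
26 GB → tape 7 (remaining 34 GB)
20 GB → tape 5 (remaining 5 GB)
17 GB → tape 7 (remaining 17 GB)
Final tapes: [148,48] [141,57] [136,57] [129,56] [121,54,20] [120,44,33] [103,37,26,17].

7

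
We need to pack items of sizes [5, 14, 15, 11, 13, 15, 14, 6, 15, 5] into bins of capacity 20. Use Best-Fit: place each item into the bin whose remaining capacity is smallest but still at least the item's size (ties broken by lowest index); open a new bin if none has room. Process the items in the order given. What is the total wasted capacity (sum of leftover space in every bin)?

Put 5 in bin 1; 15 remain.
Put 14 in bin 1; 1 remain.
Put 15 in bin 2; 5 remain.
Put 11 in bin 3; 9 remain.
Put 13 in bin 4; 7 remain.
Put 15 in bin 5; 5 remain.
Put 14 in bin 6; 6 remain.
Put 6 in bin 6; 0 remain.
Put 15 in bin 7; 5 remain.
Put 5 in bin 2; 0 remain.
7 bins × 20 = 140; used 113; unused 27.

27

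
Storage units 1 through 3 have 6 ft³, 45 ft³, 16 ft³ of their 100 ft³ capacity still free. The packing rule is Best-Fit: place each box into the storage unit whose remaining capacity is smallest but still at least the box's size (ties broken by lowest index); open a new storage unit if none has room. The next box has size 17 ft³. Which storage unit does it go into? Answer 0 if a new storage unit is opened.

2

Storage units with room: storage unit 2 (45 ft³).
Tightest fit is storage unit 2 with 45 ft³ free.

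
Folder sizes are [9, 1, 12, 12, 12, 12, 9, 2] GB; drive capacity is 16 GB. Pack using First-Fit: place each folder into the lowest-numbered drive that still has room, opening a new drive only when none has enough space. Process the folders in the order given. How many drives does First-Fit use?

Put 9 GB in drive 1; 7 GB remain.
Put 1 GB in drive 1; 6 GB remain.
Put 12 GB in drive 2; 4 GB remain.
Put 12 GB in drive 3; 4 GB remain.
Put 12 GB in drive 4; 4 GB remain.
Put 12 GB in drive 5; 4 GB remain.
Put 9 GB in drive 6; 7 GB remain.
Put 2 GB in drive 1; 4 GB remain.
Final drives: [9,1,2] [12] [12] [12] [12] [9].

6 drives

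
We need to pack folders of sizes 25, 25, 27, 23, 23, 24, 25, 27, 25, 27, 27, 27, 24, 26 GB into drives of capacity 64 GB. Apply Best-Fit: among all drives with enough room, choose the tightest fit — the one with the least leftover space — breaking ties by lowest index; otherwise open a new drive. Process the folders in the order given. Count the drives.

Put 25 GB in drive 1; 39 GB remain.
Put 25 GB in drive 1; 14 GB remain.
Put 27 GB in drive 2; 37 GB remain.
Put 23 GB in drive 2; 14 GB remain.
Put 23 GB in drive 3; 41 GB remain.
Put 24 GB in drive 3; 17 GB remain.
Put 25 GB in drive 4; 39 GB remain.
Put 27 GB in drive 4; 12 GB remain.
Put 25 GB in drive 5; 39 GB remain.
Put 27 GB in drive 5; 12 GB remain.
Put 27 GB in drive 6; 37 GB remain.
Put 27 GB in drive 6; 10 GB remain.
Put 24 GB in drive 7; 40 GB remain.
Put 26 GB in drive 7; 14 GB remain.

7 drives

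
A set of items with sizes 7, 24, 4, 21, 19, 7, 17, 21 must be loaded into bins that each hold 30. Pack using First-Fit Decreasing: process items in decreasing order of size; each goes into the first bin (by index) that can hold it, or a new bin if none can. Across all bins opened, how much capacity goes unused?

Sorted descending: 24, 21, 21, 19, 17, 7, 7, 4.
bin 1: place 24, 6 left
bin 2: place 21, 9 left
bin 3: place 21, 9 left
bin 4: place 19, 11 left
bin 5: place 17, 13 left
bin 2: place 7, 2 left
bin 3: place 7, 2 left
bin 1: place 4, 2 left
5 bins × 30 = 150; used 120; unused 30.

30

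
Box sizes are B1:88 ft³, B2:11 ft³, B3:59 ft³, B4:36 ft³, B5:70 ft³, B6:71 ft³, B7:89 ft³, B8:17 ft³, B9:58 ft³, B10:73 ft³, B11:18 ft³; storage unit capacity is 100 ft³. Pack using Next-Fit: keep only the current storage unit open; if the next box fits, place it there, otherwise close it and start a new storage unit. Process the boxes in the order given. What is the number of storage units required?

7

Put B1 (88 ft³) in storage unit 1; 12 ft³ remain.
Put B2 (11 ft³) in storage unit 1; 1 ft³ remain.
Put B3 (59 ft³) in storage unit 2; 41 ft³ remain.
Put B4 (36 ft³) in storage unit 2; 5 ft³ remain.
Put B5 (70 ft³) in storage unit 3; 30 ft³ remain.
Put B6 (71 ft³) in storage unit 4; 29 ft³ remain.
Put B7 (89 ft³) in storage unit 5; 11 ft³ remain.
Put B8 (17 ft³) in storage unit 6; 83 ft³ remain.
Put B9 (58 ft³) in storage unit 6; 25 ft³ remain.
Put B10 (73 ft³) in storage unit 7; 27 ft³ remain.
Put B11 (18 ft³) in storage unit 7; 9 ft³ remain.
Final storage units: [88,11] [59,36] [70] [71] [89] [17,58] [73,18].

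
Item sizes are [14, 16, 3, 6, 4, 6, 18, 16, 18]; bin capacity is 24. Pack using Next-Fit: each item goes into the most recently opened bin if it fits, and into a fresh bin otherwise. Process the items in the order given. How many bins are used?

6 bins

14 → bin 1 (remaining 10)
16 → bin 2 (remaining 8)
3 → bin 2 (remaining 5)
6 → bin 3 (remaining 18)
4 → bin 3 (remaining 14)
6 → bin 3 (remaining 8)
18 → bin 4 (remaining 6)
16 → bin 5 (remaining 8)
18 → bin 6 (remaining 6)
Final bins: [14] [16,3] [6,4,6] [18] [16] [18].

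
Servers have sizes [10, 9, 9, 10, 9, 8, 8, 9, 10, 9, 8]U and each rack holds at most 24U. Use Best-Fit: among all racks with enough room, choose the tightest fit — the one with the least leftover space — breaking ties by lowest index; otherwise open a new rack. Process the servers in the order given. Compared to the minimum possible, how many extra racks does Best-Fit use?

1

Best-Fit: [10,9] [9,10] [9,8] [8,9] [10,9] [8] → 6 racks.
Total size 99U; any packing needs at least ⌈99/24⌉ = 5 racks.
An optimal packing achieves that bound: [10,10] [10,9] [9,9] [9,9] [8,8,8] → 5 racks.
Excess: 6 − 5 = 1.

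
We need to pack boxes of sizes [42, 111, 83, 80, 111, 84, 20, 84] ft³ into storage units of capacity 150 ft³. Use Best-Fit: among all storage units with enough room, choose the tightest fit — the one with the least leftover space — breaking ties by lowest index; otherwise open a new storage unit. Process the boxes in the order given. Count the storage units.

storage unit 1: place 42 ft³, 108 ft³ left
storage unit 2: place 111 ft³, 39 ft³ left
storage unit 1: place 83 ft³, 25 ft³ left
storage unit 3: place 80 ft³, 70 ft³ left
storage unit 4: place 111 ft³, 39 ft³ left
storage unit 5: place 84 ft³, 66 ft³ left
storage unit 1: place 20 ft³, 5 ft³ left
storage unit 6: place 84 ft³, 66 ft³ left
Final storage units: [42,83,20] [111] [80] [111] [84] [84].

6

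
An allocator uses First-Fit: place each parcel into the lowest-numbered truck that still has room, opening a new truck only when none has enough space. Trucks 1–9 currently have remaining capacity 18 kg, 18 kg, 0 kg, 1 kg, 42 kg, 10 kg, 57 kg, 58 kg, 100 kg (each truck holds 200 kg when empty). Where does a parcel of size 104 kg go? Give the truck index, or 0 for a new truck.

No truck has ≥ 104 kg free, so a new truck is opened.

0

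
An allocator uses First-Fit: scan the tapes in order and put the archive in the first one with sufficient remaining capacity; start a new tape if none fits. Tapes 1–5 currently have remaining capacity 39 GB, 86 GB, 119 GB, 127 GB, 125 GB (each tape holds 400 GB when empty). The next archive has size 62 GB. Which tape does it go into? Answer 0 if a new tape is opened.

Tapes with room: tape 2 (86 GB), tape 3 (119 GB), tape 4 (127 GB), tape 5 (125 GB).
The first with room is tape 2.

2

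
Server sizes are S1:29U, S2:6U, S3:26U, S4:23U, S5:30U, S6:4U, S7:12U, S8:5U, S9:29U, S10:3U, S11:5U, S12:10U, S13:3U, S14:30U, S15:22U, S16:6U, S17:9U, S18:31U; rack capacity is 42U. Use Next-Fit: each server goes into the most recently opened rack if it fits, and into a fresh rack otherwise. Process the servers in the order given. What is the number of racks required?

10

S1 (29U) → rack 1 (remaining 13U)
S2 (6U) → rack 1 (remaining 7U)
S3 (26U) → rack 2 (remaining 16U)
S4 (23U) → rack 3 (remaining 19U)
S5 (30U) → rack 4 (remaining 12U)
S6 (4U) → rack 4 (remaining 8U)
S7 (12U) → rack 5 (remaining 30U)
S8 (5U) → rack 5 (remaining 25U)
S9 (29U) → rack 6 (remaining 13U)
S10 (3U) → rack 6 (remaining 10U)
S11 (5U) → rack 6 (remaining 5U)
S12 (10U) → rack 7 (remaining 32U)
S13 (3U) → rack 7 (remaining 29U)
S14 (30U) → rack 8 (remaining 12U)
S15 (22U) → rack 9 (remaining 20U)
S16 (6U) → rack 9 (remaining 14U)
S17 (9U) → rack 9 (remaining 5U)
S18 (31U) → rack 10 (remaining 11U)
Final racks: [29,6] [26] [23] [30,4] [12,5] [29,3,5] [10,3] [30] [22,6,9] [31].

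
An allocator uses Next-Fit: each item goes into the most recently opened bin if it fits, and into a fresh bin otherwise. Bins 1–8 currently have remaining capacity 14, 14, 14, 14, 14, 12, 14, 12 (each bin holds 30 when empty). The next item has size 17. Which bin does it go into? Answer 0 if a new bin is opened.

Next-Fit only looks at bin 8, which has 12 free.
17 does not fit, so a new bin is opened.

0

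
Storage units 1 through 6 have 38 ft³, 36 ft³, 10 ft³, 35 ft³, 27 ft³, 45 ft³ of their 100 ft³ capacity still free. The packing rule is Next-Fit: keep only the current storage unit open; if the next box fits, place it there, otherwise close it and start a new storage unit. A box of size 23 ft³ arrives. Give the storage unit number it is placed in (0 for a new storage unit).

6

Next-Fit only looks at storage unit 6, which has 45 ft³ free.
23 ft³ fits there.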